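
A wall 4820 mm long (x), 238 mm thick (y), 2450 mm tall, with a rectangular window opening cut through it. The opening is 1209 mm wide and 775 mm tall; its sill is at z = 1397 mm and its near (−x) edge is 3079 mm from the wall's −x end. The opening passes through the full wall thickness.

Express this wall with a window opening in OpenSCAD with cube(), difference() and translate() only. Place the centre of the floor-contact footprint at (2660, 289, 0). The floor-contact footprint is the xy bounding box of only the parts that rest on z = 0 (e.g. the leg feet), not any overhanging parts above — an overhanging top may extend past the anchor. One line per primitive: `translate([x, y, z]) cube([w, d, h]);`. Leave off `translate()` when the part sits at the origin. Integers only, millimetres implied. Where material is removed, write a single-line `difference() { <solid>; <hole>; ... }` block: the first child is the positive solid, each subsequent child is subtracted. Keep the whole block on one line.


difference() { translate([250, 170, 0]) cube([4820, 238, 2450]); translate([3329, 170, 1397]) cube([1209, 238, 775]); }


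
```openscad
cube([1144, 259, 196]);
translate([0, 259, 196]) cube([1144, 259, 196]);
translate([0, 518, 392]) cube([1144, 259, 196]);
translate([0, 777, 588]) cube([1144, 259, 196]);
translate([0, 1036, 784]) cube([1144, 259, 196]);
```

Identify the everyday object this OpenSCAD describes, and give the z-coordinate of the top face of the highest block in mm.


A staircase. The total rise is 980 mm.

5 identical blocks, each offset up and back from the previous — a staircase. Each step is 196 mm tall and there are 5 of them, so the total rise is 5 × 196 = 980 mm.


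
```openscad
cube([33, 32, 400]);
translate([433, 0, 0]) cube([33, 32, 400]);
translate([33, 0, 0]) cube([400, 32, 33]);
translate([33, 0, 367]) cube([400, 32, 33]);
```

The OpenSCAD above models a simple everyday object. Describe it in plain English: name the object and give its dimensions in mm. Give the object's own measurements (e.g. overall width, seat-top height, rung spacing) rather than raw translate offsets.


A rectangular picture frame lying in the x–z plane (depth along y). The opening is 400 mm wide (x) by 334 mm tall (z), surrounded by a border 33 mm wide on all four sides. The frame is 32 mm deep and is made of two full-height vertical stiles with two horizontal rails fitted between them.


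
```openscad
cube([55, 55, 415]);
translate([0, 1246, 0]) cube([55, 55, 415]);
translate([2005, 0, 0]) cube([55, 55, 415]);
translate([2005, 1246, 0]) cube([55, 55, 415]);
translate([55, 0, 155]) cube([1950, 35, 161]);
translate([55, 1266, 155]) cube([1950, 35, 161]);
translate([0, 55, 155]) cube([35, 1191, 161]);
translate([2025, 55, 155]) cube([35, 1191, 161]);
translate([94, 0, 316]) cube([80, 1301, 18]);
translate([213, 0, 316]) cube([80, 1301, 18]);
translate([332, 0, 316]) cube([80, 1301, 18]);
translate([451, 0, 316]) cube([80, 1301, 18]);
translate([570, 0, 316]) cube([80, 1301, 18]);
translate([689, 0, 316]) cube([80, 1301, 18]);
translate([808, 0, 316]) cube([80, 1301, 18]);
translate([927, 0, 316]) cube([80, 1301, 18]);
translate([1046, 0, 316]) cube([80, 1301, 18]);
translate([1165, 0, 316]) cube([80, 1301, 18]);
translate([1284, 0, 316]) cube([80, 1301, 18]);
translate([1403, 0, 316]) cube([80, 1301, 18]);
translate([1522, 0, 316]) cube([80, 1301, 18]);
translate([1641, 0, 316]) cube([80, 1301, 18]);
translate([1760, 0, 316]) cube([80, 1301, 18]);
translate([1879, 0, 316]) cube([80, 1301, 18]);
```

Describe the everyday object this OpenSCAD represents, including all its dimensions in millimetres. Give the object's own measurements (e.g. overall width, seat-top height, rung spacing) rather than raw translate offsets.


A bed frame 2060 mm long (x) by 1301 mm wide (y). Four 55×55 mm corner posts, 415 mm tall, at the corners of the footprint. Four rails of 35 mm thickness and 161 mm height run between adjacent posts with their undersides at z = 155 mm, their outer faces flush with the outside of the frame (the two x-running rails run between the posts' inner faces; the two y-running rails run between the posts' inner faces). 16 slats, each 80 mm wide (x) and 18 mm thick, lie across the top of the two x-running rails, running the full 1301 mm width of the frame in y; along x they sit between the end posts with a 39 mm gap after the −x posts and between neighbouring slats, leaving 46 mm before the +x posts.


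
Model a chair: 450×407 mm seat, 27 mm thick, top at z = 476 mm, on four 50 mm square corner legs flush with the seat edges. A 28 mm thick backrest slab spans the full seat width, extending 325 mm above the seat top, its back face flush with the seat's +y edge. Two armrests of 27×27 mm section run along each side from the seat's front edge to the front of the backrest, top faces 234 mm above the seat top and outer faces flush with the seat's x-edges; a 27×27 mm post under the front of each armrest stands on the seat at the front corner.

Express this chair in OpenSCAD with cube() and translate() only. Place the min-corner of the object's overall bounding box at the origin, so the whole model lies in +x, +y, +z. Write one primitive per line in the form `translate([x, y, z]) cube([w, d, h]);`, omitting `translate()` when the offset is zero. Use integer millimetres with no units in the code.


translate([0, 0, 449]) cube([450, 407, 27]);
cube([50, 50, 449]);
translate([400, 0, 0]) cube([50, 50, 449]);
translate([0, 357, 0]) cube([50, 50, 449]);
translate([400, 357, 0]) cube([50, 50, 449]);
translate([0, 379, 476]) cube([450, 28, 325]);
translate([0, 0, 683]) cube([27, 379, 27]);
translate([423, 0, 683]) cube([27, 379, 27]);
translate([0, 0, 476]) cube([27, 27, 207]);
translate([423, 0, 476]) cube([27, 27, 207]);


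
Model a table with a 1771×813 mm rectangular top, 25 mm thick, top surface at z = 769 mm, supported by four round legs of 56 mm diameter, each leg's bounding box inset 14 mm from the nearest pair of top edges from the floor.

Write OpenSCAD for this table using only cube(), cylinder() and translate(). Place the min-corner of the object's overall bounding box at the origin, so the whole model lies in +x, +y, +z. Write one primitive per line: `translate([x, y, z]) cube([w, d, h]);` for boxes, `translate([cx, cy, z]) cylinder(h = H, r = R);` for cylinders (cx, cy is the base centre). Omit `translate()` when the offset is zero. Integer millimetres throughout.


// leg_h = 769 - 25 = 744
translate([0, 0, 744]) cube([1771, 813, 25]);
translate([42, 42, 0]) cylinder(h = 744, r = 28);
translate([1729, 42, 0]) cylinder(h = 744, r = 28);
translate([42, 771, 0]) cylinder(h = 744, r = 28);
translate([1729, 771, 0]) cylinder(h = 744, r = 28);


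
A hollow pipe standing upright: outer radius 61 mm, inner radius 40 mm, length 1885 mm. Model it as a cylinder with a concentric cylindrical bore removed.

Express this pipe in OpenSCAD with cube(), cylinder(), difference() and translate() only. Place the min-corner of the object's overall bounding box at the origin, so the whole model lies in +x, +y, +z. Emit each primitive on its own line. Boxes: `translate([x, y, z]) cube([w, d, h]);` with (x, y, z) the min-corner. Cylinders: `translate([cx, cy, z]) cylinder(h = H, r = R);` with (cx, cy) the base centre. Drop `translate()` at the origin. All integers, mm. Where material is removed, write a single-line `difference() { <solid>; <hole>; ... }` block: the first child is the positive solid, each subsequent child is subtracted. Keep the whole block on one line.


difference() { translate([61, 61, 0]) cylinder(h = 1885, r = 61); translate([61, 61, 0]) cylinder(h = 1885, r = 40); }


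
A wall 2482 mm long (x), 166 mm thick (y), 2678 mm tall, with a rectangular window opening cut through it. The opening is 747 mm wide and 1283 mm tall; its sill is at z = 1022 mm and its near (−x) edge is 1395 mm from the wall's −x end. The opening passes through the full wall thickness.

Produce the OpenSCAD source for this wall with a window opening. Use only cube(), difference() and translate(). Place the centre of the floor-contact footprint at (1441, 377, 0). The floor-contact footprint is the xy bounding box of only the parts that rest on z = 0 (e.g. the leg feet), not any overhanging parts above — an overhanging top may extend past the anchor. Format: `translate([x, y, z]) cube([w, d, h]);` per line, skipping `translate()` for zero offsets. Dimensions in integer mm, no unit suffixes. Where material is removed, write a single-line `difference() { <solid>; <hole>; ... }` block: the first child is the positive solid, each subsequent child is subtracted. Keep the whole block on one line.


difference() { translate([200, 294, 0]) cube([2482, 166, 2678]); translate([1595, 294, 1022]) cube([747, 166, 1283]); }


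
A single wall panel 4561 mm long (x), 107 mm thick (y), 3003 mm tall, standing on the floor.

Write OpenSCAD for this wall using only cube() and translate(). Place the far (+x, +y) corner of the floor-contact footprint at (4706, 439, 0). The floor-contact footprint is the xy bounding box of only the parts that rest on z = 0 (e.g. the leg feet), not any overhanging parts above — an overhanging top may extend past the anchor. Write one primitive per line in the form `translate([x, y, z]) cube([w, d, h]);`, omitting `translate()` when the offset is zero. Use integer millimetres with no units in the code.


translate([145, 332, 0]) cube([4561, 107, 3003]);


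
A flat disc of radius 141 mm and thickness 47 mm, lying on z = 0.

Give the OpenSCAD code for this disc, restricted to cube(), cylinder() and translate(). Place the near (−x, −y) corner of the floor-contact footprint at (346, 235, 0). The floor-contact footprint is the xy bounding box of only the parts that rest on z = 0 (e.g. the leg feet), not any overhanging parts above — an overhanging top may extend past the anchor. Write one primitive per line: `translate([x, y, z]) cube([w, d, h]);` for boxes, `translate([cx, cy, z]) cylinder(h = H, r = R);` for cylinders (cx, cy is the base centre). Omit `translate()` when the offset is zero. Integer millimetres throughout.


translate([487, 376, 0]) cylinder(h = 47, r = 141);


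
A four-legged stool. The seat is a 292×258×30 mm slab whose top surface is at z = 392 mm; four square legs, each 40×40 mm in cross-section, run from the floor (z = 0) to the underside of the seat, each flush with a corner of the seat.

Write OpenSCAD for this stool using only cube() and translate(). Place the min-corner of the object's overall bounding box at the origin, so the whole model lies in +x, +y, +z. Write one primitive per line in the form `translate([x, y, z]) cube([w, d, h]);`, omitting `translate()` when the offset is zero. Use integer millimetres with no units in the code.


translate([0, 0, 362]) cube([292, 258, 30]);
cube([40, 40, 362]);
translate([252, 0, 0]) cube([40, 40, 362]);
translate([0, 218, 0]) cube([40, 40, 362]);
translate([252, 218, 0]) cube([40, 40, 362]);


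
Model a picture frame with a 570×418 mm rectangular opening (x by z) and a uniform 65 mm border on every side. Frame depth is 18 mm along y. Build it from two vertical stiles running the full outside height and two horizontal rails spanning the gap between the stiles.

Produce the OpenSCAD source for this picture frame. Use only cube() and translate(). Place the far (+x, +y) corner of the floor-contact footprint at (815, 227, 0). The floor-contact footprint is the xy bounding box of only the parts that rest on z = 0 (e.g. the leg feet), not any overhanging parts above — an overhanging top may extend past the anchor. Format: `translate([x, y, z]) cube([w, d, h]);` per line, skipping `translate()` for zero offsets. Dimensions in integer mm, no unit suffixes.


translate([115, 209, 0]) cube([65, 18, 548]);
translate([750, 209, 0]) cube([65, 18, 548]);
translate([180, 209, 0]) cube([570, 18, 65]);
translate([180, 209, 483]) cube([570, 18, 65]);


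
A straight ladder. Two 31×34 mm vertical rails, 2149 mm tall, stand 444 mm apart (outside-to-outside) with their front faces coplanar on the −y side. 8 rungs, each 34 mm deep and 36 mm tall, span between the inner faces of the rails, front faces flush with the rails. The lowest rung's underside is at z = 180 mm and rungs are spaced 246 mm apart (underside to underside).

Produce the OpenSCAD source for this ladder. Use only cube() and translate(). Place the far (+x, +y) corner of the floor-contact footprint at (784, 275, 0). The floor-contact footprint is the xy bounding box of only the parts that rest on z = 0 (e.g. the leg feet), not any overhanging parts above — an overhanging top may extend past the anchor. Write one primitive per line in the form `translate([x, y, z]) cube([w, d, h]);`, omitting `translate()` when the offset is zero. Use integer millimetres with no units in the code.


// rung span = 444 - 2*31 = 382
// rung[k] z = 180 + k*246
translate([340, 241, 0]) cube([31, 34, 2149]);
translate([753, 241, 0]) cube([31, 34, 2149]);
translate([371, 241, 180]) cube([382, 34, 36]);
translate([371, 241, 426]) cube([382, 34, 36]);
translate([371, 241, 672]) cube([382, 34, 36]);
translate([371, 241, 918]) cube([382, 34, 36]);
translate([371, 241, 1164]) cube([382, 34, 36]);
translate([371, 241, 1410]) cube([382, 34, 36]);
translate([371, 241, 1656]) cube([382, 34, 36]);
translate([371, 241, 1902]) cube([382, 34, 36]);


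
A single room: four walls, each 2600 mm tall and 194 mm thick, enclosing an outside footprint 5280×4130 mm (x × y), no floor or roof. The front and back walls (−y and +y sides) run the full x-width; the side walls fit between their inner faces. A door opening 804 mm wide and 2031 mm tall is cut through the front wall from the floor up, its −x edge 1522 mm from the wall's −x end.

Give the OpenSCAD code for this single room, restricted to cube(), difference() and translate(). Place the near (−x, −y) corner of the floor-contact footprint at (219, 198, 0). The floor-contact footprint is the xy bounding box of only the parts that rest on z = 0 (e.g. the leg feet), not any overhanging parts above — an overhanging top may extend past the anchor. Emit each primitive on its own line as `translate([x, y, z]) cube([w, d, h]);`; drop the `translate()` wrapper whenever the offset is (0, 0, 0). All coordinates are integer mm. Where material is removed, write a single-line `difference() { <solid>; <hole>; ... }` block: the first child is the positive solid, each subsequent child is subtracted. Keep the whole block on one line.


difference() { translate([219, 198, 0]) cube([5280, 194, 2600]); translate([1741, 198, 0]) cube([804, 194, 2031]); }
translate([219, 4134, 0]) cube([5280, 194, 2600]);
translate([219, 392, 0]) cube([194, 3742, 2600]);
translate([5305, 392, 0]) cube([194, 3742, 2600]);


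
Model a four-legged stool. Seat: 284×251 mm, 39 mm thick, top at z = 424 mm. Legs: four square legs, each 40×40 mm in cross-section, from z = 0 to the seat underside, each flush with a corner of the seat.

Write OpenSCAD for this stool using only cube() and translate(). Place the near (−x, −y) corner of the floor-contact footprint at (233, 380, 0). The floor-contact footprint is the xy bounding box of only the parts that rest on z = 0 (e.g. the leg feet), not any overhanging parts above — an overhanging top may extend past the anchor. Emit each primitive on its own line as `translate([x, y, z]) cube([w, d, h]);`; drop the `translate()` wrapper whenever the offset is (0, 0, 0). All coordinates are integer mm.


// leg_h = 424 - 39 = 385
translate([233, 380, 385]) cube([284, 251, 39]);
translate([233, 380, 0]) cube([40, 40, 385]);
translate([477, 380, 0]) cube([40, 40, 385]);
translate([233, 591, 0]) cube([40, 40, 385]);
translate([477, 591, 0]) cube([40, 40, 385]);


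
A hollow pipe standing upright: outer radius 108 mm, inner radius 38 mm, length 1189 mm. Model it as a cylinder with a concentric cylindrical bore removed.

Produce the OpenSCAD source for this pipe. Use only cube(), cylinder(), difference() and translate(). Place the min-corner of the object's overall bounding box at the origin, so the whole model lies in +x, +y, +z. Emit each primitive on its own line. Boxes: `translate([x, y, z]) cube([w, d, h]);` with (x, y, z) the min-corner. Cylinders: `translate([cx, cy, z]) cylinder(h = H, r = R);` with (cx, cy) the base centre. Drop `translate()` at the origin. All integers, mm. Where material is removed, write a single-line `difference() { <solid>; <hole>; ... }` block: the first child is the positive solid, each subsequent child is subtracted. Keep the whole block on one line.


difference() { translate([108, 108, 0]) cylinder(h = 1189, r = 108); translate([108, 108, 0]) cylinder(h = 1189, r = 38); }


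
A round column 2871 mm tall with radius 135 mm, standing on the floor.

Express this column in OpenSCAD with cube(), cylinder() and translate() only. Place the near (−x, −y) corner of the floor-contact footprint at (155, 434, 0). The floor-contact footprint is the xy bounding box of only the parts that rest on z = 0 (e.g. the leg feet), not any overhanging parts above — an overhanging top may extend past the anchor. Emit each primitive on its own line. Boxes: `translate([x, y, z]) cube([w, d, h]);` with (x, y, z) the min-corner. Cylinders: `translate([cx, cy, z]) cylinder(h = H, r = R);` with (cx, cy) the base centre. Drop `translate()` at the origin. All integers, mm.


translate([290, 569, 0]) cylinder(h = 2871, r = 135);


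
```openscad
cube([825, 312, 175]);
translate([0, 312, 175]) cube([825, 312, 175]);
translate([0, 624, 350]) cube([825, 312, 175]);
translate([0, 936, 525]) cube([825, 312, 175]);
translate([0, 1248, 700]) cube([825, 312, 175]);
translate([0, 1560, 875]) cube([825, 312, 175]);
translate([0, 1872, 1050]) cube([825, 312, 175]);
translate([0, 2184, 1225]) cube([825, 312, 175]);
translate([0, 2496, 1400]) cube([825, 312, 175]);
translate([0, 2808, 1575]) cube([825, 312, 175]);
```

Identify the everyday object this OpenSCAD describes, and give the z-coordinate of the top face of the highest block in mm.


A staircase. The total rise is 1750 mm.

10 identical blocks, each offset up and back from the previous — a staircase. Each step is 175 mm tall and there are 10 of them, so the total rise is 10 × 175 = 1750 mm.


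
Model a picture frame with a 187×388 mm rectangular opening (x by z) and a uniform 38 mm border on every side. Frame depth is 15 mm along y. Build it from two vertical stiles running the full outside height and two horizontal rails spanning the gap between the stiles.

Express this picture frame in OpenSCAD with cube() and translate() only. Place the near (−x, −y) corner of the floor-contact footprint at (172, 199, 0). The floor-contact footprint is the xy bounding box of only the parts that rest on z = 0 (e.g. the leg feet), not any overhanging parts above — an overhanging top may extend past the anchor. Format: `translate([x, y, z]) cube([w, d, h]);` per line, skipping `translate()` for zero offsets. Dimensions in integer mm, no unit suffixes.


translate([172, 199, 0]) cube([38, 15, 464]);
translate([397, 199, 0]) cube([38, 15, 464]);
translate([210, 199, 0]) cube([187, 15, 38]);
translate([210, 199, 426]) cube([187, 15, 38]);


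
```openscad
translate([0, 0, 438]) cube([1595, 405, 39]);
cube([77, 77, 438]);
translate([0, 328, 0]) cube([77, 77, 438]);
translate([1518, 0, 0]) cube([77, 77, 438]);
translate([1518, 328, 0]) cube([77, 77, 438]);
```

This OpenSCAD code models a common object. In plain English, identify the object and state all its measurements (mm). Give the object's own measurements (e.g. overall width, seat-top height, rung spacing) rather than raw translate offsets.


A bench: a 1595×405 mm seat slab, 39 mm thick, top at z = 477 mm, on four 77×77 mm square legs flush with the seat corners and standing on z = 0.


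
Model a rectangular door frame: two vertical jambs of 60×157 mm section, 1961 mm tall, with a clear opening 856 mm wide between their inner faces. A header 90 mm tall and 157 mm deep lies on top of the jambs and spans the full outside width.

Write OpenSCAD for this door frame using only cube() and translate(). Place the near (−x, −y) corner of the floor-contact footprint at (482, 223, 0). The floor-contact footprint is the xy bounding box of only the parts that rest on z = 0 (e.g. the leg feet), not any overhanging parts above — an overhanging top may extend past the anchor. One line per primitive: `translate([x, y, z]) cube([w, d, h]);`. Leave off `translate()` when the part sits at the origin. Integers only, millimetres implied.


translate([482, 223, 0]) cube([60, 157, 1961]);
translate([1398, 223, 0]) cube([60, 157, 1961]);
translate([482, 223, 1961]) cube([976, 157, 90]);


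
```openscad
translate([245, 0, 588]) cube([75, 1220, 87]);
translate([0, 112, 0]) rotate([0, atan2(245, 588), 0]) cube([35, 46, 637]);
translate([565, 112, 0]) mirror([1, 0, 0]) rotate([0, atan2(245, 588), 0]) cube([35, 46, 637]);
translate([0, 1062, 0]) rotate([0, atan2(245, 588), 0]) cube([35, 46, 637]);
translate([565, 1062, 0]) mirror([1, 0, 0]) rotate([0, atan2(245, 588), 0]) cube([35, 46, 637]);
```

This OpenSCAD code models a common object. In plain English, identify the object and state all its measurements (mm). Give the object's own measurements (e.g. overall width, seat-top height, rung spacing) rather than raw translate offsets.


A sawhorse. A 75×1220×87 mm beam (x, y, z) sits on two A-frame leg pairs. Each pair is two raked legs of 35×46 mm section (46 mm along y) splaying symmetrically in x. Each leg rises 588 mm vertically over 245 mm of horizontal reach and is 637 mm long along its own axis. Every leg's outer bottom edge rests on the floor and its outer top edge meets a bottom edge of the beam — the left legs (tilting toward +x) meet the beam's −x bottom edge, the right legs (their mirror images, tilting toward −x) meet its +x bottom edge — so the leg tops tuck under the beam, the beam's underside is 588 mm above the floor, and the feet are 565 mm apart outside-to-outside with the beam centred between them. The two leg pairs are set in 112 mm from either end of the beam.


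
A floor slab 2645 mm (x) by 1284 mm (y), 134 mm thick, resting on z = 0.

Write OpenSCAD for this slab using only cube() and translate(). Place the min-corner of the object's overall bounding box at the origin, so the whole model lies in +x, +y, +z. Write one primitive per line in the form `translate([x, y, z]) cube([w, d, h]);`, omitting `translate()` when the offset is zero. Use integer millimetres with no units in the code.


cube([2645, 1284, 134]);


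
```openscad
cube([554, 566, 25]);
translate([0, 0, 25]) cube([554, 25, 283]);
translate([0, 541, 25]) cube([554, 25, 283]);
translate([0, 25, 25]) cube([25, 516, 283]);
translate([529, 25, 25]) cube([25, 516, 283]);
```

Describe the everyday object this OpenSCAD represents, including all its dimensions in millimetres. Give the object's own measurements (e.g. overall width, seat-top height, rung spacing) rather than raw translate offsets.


An open-topped rectangular box: outside dimensions 554×566×308 mm, with a uniform wall and base thickness of 25 mm. The base is a full 554×566 slab on the floor; four walls sit on top of the base. The front and back walls (the −y and +y sides) span the full width; the two side walls fit between them.


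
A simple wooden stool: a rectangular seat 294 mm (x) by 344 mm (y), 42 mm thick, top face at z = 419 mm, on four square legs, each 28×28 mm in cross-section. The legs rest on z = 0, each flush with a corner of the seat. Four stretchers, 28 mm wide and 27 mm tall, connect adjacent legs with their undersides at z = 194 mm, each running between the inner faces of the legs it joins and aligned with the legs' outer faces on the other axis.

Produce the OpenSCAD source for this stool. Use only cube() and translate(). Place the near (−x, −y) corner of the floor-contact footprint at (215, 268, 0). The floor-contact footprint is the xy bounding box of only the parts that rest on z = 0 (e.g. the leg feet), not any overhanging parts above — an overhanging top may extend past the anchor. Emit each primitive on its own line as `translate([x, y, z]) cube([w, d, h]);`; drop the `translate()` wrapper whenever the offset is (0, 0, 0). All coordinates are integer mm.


// leg_h = 419 - 42 = 377
// stretcher span = 294 - 2*28 = 238
translate([215, 268, 377]) cube([294, 344, 42]);
translate([215, 268, 0]) cube([28, 28, 377]);
translate([481, 268, 0]) cube([28, 28, 377]);
translate([215, 584, 0]) cube([28, 28, 377]);
translate([481, 584, 0]) cube([28, 28, 377]);
translate([243, 268, 194]) cube([238, 28, 27]);
translate([243, 584, 194]) cube([238, 28, 27]);
translate([215, 296, 194]) cube([28, 288, 27]);
translate([481, 296, 194]) cube([28, 288, 27]);


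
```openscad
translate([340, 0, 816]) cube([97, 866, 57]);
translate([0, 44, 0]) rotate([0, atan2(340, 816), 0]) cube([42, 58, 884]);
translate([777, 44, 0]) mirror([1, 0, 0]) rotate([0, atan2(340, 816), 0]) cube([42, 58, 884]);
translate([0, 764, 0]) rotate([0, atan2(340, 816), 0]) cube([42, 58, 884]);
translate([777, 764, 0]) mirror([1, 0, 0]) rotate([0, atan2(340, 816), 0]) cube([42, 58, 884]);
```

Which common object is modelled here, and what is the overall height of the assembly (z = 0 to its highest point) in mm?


A sawhorse. The overall height is 873 mm.

A beam across two mirrored pairs of raked legs — a sawhorse. The beam's underside is at z = 816 (matching the legs' vertical rise in atan2(340, 816)) and the beam is 57 mm tall, so its top is at 816 + 57 = 873 mm. The raked legs top out at the beam's underside, so that is the highest point.


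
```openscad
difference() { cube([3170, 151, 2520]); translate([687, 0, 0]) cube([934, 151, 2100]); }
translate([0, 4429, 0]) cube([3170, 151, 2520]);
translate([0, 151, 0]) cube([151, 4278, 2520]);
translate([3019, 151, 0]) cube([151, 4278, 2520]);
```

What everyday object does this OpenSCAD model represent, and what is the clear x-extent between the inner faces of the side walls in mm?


A single room. The interior width is 2868 mm.

Four walls enclosing a rectangle with a door in the front wall — a room. Outside width 3170 minus two 151 mm walls gives 2868 mm.


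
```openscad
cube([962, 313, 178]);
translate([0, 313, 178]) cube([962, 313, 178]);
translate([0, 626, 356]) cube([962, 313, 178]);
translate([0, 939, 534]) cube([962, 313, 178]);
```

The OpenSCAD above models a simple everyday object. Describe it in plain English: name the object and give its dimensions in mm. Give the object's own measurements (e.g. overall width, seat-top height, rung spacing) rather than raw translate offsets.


A straight staircase of 4 solid steps. Each step is 962 mm wide (x), 313 mm deep (y, the going) and 178 mm tall (the rise). The first step rests on the floor; each subsequent step sits one going further in +y and one rise higher in +z, directly behind and above the previous step with no overlap.


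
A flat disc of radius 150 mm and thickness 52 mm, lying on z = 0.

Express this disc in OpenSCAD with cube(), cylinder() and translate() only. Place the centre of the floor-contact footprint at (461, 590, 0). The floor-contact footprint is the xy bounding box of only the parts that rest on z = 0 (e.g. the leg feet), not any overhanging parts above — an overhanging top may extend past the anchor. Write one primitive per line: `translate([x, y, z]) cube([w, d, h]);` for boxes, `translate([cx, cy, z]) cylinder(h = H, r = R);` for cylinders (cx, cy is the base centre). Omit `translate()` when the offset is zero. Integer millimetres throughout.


translate([461, 590, 0]) cylinder(h = 52, r = 150);


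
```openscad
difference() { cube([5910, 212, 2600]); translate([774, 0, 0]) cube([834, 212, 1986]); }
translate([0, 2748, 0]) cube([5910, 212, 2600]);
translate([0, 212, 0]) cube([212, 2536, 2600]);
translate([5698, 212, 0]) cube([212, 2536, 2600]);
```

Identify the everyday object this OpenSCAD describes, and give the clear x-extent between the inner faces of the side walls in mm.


A single room. The interior width is 5486 mm.

Four walls enclosing a rectangle with a door in the front wall — a room. Outside width 5910 minus two 212 mm walls gives 5486 mm.


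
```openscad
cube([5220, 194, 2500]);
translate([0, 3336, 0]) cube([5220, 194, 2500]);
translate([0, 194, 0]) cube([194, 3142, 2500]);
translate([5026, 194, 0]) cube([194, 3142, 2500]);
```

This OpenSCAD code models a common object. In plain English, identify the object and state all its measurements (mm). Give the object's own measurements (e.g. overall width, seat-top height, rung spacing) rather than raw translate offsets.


The wall frame of a small rectangular building: four walls, each 2500 mm tall and 194 mm thick, enclosing a footprint 5220 mm (x) by 3530 mm (y) outside-to-outside, with no floor or roof. The front and back walls (the −y and +y sides) span the full width; the two side walls fit between them.


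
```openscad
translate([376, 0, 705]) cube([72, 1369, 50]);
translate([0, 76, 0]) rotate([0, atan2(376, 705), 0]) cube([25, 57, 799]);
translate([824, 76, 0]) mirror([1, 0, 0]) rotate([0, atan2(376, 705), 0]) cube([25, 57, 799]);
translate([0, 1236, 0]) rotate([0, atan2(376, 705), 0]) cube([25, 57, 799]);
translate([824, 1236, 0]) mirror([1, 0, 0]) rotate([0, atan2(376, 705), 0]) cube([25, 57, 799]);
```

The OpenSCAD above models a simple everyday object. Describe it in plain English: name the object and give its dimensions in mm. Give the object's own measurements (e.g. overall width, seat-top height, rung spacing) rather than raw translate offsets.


A sawhorse. A 72×1369×50 mm beam (x, y, z) sits on two A-frame leg pairs. Each pair is two raked legs of 25×57 mm section (57 mm along y) splaying symmetrically in x. Each leg rises 705 mm vertically over 376 mm of horizontal reach and is 799 mm long along its own axis. Every leg's outer bottom edge rests on the floor and its outer top edge meets a bottom edge of the beam — the left legs (tilting toward +x) meet the beam's −x bottom edge, the right legs (their mirror images, tilting toward −x) meet its +x bottom edge — so the leg tops tuck under the beam, the beam's underside is 705 mm above the floor, and the feet are 824 mm apart outside-to-outside with the beam centred between them. The two leg pairs are set in 76 mm from either end of the beam.


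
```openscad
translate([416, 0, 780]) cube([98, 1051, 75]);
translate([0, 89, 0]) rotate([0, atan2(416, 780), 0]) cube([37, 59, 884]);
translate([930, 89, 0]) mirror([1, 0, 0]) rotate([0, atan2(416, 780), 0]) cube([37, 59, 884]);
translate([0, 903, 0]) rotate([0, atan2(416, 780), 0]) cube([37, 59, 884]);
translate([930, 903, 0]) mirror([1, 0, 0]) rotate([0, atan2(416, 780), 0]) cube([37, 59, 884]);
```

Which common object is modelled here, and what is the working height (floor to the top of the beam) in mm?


A sawhorse. The overall height is 855 mm.

A beam across two mirrored pairs of raked legs — a sawhorse. The beam's underside is at z = 780 (matching the legs' vertical rise in atan2(416, 780)) and the beam is 75 mm tall, so its top is at 780 + 75 = 855 mm. The raked legs top out at the beam's underside, so that is the highest point.


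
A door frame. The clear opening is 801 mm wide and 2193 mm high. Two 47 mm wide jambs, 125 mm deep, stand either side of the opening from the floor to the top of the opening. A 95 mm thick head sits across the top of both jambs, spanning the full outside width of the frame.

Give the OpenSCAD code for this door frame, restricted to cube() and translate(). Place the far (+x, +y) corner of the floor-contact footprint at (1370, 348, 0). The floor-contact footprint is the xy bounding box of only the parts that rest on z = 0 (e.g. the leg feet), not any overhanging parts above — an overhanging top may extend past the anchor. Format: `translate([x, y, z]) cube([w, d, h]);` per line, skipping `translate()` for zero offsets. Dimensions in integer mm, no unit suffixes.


translate([475, 223, 0]) cube([47, 125, 2193]);
translate([1323, 223, 0]) cube([47, 125, 2193]);
translate([475, 223, 2193]) cube([895, 125, 95]);


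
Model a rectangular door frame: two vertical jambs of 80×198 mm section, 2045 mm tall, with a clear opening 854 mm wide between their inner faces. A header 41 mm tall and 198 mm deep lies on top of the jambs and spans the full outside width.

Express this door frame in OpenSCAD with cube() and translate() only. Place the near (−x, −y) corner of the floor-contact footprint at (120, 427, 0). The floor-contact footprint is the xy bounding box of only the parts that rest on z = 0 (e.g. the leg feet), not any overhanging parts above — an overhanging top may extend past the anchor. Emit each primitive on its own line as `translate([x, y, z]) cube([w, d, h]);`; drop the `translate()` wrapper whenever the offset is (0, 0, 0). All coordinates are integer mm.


translate([120, 427, 0]) cube([80, 198, 2045]);
translate([1054, 427, 0]) cube([80, 198, 2045]);
translate([120, 427, 2045]) cube([1014, 198, 41]);


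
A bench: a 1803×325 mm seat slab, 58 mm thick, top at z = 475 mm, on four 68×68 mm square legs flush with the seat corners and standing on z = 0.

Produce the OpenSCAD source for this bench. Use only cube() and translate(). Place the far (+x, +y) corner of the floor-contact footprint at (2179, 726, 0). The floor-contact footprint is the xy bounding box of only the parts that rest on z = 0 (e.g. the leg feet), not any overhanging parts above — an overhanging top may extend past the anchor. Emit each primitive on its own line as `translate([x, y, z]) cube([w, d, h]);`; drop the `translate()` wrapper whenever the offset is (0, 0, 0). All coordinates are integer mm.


translate([376, 401, 417]) cube([1803, 325, 58]);
translate([376, 401, 0]) cube([68, 68, 417]);
translate([376, 658, 0]) cube([68, 68, 417]);
translate([2111, 401, 0]) cube([68, 68, 417]);
translate([2111, 658, 0]) cube([68, 68, 417]);


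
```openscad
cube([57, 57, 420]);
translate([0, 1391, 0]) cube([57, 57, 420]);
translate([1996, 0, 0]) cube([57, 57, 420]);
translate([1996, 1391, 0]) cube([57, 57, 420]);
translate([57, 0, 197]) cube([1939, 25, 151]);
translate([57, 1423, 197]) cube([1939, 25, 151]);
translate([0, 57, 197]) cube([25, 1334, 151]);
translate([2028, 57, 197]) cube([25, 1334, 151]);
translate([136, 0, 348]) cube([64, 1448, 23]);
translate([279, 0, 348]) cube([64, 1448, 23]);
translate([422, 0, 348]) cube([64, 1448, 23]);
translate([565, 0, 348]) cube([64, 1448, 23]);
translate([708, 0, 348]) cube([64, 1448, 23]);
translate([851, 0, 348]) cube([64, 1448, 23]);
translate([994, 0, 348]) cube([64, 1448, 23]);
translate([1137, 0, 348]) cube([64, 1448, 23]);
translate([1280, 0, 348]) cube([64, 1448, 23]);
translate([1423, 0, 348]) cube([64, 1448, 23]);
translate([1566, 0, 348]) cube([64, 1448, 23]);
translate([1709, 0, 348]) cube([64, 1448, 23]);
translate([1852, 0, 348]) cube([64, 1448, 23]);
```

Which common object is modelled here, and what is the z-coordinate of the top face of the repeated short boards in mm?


A bed frame. The slat-top height is 371 mm.

Four posts, four rails, and a row of slats — a bed frame. Slats sit on the rails at z = 197 + 151 = 348; with slat thickness 23, the top is 371 mm.


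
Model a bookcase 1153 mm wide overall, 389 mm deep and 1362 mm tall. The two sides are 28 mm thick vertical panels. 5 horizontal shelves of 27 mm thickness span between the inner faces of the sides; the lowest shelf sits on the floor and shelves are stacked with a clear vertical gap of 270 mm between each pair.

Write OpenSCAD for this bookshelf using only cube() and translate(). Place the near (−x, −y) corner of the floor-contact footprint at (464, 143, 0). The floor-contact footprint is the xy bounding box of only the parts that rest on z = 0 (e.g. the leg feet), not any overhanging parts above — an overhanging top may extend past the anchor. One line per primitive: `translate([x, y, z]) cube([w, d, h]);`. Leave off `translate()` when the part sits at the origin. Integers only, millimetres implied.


translate([464, 143, 0]) cube([28, 389, 1362]);
translate([1589, 143, 0]) cube([28, 389, 1362]);
translate([492, 143, 0]) cube([1097, 389, 27]);
translate([492, 143, 297]) cube([1097, 389, 27]);
translate([492, 143, 594]) cube([1097, 389, 27]);
translate([492, 143, 891]) cube([1097, 389, 27]);
translate([492, 143, 1188]) cube([1097, 389, 27]);


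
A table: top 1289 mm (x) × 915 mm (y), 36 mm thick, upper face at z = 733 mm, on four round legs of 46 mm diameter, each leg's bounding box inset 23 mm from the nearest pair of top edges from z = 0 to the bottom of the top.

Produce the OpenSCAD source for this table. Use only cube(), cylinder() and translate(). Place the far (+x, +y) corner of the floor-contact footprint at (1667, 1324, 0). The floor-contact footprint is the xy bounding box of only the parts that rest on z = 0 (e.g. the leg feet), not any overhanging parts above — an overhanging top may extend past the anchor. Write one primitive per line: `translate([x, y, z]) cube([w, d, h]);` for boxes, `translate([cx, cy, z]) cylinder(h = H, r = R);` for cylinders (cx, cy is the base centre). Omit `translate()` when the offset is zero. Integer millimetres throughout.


// leg_h = 733 - 36 = 697
translate([401, 432, 697]) cube([1289, 915, 36]);
translate([447, 478, 0]) cylinder(h = 697, r = 23);
translate([1644, 478, 0]) cylinder(h = 697, r = 23);
translate([447, 1301, 0]) cylinder(h = 697, r = 23);
translate([1644, 1301, 0]) cylinder(h = 697, r = 23);


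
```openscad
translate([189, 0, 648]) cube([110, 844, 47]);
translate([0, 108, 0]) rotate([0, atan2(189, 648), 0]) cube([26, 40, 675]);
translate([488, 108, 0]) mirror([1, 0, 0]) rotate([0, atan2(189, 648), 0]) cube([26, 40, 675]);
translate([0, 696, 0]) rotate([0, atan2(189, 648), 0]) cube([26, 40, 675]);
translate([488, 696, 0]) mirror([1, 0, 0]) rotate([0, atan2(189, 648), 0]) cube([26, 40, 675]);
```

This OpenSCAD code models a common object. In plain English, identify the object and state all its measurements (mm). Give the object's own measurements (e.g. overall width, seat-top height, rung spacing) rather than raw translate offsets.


A sawhorse. A 110×844×47 mm beam (x, y, z) sits on two A-frame leg pairs. Each pair is two raked legs of 26×40 mm section (40 mm along y) splaying symmetrically in x. Each leg rises 648 mm vertically over 189 mm of horizontal reach and is 675 mm long along its own axis. Every leg's outer bottom edge rests on the floor and its outer top edge meets a bottom edge of the beam — the left legs (tilting toward +x) meet the beam's −x bottom edge, the right legs (their mirror images, tilting toward −x) meet its +x bottom edge — so the leg tops tuck under the beam, the beam's underside is 648 mm above the floor, and the feet are 488 mm apart outside-to-outside with the beam centred between them. The two leg pairs are set in 108 mm from either end of the beam.


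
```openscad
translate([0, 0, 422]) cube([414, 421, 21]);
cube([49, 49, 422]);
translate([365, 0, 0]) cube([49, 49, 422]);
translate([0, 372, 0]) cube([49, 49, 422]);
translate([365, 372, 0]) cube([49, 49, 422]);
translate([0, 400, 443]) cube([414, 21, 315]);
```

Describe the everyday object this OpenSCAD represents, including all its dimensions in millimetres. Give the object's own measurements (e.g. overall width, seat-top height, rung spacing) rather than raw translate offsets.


A chair. The seat is a 414×421×21 mm slab with its top at z = 443 mm, on four 49×49 mm corner legs (flush with the seat edges, standing on z = 0). A flat backrest 21 mm thick, 315 mm tall, spans the full seat width and rises from the seat top along its +y edge, rear face flush with the rear of the seat.


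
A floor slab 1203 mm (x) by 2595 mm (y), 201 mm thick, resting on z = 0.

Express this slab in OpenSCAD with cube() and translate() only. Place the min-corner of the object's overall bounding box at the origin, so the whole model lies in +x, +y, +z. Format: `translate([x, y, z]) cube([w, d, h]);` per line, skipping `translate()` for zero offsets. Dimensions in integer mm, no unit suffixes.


cube([1203, 2595, 201]);
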